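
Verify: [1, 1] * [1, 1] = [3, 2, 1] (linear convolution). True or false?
Recompute linear convolution of [1, 1] and [1, 1]: y[0] = 1×1 = 1; y[1] = 1×1 + 1×1 = 2; y[2] = 1×1 = 1 → [1, 2, 1]. Compare to given [3, 2, 1]: they differ at index 0: given 3, correct 1, so answer: No

No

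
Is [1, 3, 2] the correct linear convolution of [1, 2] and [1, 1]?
Recompute linear convolution of [1, 2] and [1, 1]: y[0] = 1×1 = 1; y[1] = 1×1 + 2×1 = 3; y[2] = 2×1 = 2 → [1, 3, 2]. Given [1, 3, 2] matches, so answer: Yes

Yes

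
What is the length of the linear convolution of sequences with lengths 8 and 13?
Linear/full convolution length: m + n - 1 = 8 + 13 - 1 = 20

20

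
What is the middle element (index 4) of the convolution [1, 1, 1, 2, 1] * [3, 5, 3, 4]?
Use y[k] = Σ_i a[i]·b[k-i] at k=4. y[4] = 1×4 + 1×3 + 2×5 + 1×3 = 20

20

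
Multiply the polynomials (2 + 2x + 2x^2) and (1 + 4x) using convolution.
Ascending coefficients: a = [2, 2, 2], b = [1, 4]. c[0] = 2×1 = 2; c[1] = 2×4 + 2×1 = 10; c[2] = 2×4 + 2×1 = 10; c[3] = 2×4 = 8. Result coefficients: [2, 10, 10, 8] → 2 + 10x + 10x^2 + 8x^3

2 + 10x + 10x^2 + 8x^3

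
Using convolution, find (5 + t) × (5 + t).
Ascending coefficients: a = [5, 1], b = [5, 1]. c[0] = 5×5 = 25; c[1] = 5×1 + 1×5 = 10; c[2] = 1×1 = 1. Result coefficients: [25, 10, 1] → 25 + 10t + t^2

25 + 10t + t^2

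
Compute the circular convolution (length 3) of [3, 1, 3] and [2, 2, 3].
Use y[k] = Σ_j u[j]·v[(k-j) mod 3]. y[0] = 3×2 + 1×3 + 3×2 = 15; y[1] = 3×2 + 1×2 + 3×3 = 17; y[2] = 3×3 + 1×2 + 3×2 = 17. Result: [15, 17, 17]

[15, 17, 17]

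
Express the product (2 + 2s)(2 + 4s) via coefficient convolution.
Ascending coefficients: a = [2, 2], b = [2, 4]. c[0] = 2×2 = 4; c[1] = 2×4 + 2×2 = 12; c[2] = 2×4 = 8. Result coefficients: [4, 12, 8] → 4 + 12s + 8s^2

4 + 12s + 8s^2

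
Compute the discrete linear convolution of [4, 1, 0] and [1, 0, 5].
y[0] = 4×1 = 4; y[1] = 4×0 + 1×1 = 1; y[2] = 4×5 + 1×0 + 0×1 = 20; y[3] = 1×5 + 0×0 = 5; y[4] = 0×5 = 0

[4, 1, 20, 5, 0]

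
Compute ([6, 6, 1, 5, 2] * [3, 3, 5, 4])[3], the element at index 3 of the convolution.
Use y[k] = Σ_i a[i]·b[k-i] at k=3. y[3] = 6×4 + 6×5 + 1×3 + 5×3 = 72

72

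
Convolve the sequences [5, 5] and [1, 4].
y[0] = 5×1 = 5; y[1] = 5×4 + 5×1 = 25; y[2] = 5×4 = 20

[5, 25, 20]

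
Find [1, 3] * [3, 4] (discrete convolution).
y[0] = 1×3 = 3; y[1] = 1×4 + 3×3 = 13; y[2] = 3×4 = 12

[3, 13, 12]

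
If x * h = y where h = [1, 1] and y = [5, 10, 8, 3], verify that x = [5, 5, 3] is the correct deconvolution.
Forward-compute [5, 5, 3] * [1, 1]: y[0] = 5×1 = 5; y[1] = 5×1 + 5×1 = 10; y[2] = 5×1 + 3×1 = 8; y[3] = 3×1 = 3 → [5, 10, 8, 3]. Matches given y = [5, 10, 8, 3], so verified.

Verified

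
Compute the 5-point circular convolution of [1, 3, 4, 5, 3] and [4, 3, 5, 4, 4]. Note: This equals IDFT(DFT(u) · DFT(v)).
Either evaluate y[k] = Σ_j u[j]·v[(k-j) mod 5] directly, or use IDFT(DFT(u) · DFT(v)). y[0] = 1×4 + 3×4 + 4×4 + 5×5 + 3×3 = 66; y[1] = 1×3 + 3×4 + 4×4 + 5×4 + 3×5 = 66; y[2] = 1×5 + 3×3 + 4×4 + 5×4 + 3×4 = 62; y[3] = 1×4 + 3×5 + 4×3 + 5×4 + 3×4 = 63; y[4] = 1×4 + 3×4 + 4×5 + 5×3 + 3×4 = 63. Result: [66, 66, 62, 63, 63]

[66, 66, 62, 63, 63]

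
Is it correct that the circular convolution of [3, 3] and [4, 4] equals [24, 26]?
Recompute circular convolution of [3, 3] and [4, 4]: y[0] = 3×4 + 3×4 = 24; y[1] = 3×4 + 3×4 = 24 → [24, 24]. Compare to given [24, 26]: they differ at index 1: given 26, correct 24, so answer: No

No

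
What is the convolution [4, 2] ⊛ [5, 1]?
y[0] = 4×5 = 20; y[1] = 4×1 + 2×5 = 14; y[2] = 2×1 = 2

[20, 14, 2]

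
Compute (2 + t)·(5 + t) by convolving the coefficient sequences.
Ascending coefficients: a = [2, 1], b = [5, 1]. c[0] = 2×5 = 10; c[1] = 2×1 + 1×5 = 7; c[2] = 1×1 = 1. Result coefficients: [10, 7, 1] → 10 + 7t + t^2

10 + 7t + t^2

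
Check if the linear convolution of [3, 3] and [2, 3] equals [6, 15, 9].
Recompute linear convolution of [3, 3] and [2, 3]: y[0] = 3×2 = 6; y[1] = 3×3 + 3×2 = 15; y[2] = 3×3 = 9 → [6, 15, 9]. Given [6, 15, 9] matches, so answer: Yes

Yes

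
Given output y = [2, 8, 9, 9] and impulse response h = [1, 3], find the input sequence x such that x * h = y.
Deconvolve y=[2, 8, 9, 9] by h=[1, 3]. Since h[0]=1, solve forward: x[0] = y[0] / 1 = 2; x[1] = (y[1] - 2×3) / 1 = 2; x[2] = (y[2] - 2×3) / 1 = 3. So x = [2, 2, 3]. Check by forward convolution: y[0] = 2×1 = 2; y[1] = 2×3 + 2×1 = 8; y[2] = 2×3 + 3×1 = 9; y[3] = 3×3 = 9

[2, 2, 3]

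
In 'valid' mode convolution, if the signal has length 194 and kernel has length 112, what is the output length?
'Valid' mode counts only positions where the kernel fully overlaps the signal: m - n + 1 = 194 - 112 + 1 = 83

83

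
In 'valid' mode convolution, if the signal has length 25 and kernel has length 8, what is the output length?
'Valid' mode counts only positions where the kernel fully overlaps the signal: m - n + 1 = 25 - 8 + 1 = 18

18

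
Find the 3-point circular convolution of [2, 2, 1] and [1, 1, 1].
Use y[k] = Σ_j s[j]·t[(k-j) mod 3]. y[0] = 2×1 + 2×1 + 1×1 = 5; y[1] = 2×1 + 2×1 + 1×1 = 5; y[2] = 2×1 + 2×1 + 1×1 = 5. Result: [5, 5, 5]

[5, 5, 5]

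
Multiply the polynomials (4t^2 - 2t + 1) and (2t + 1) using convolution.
Ascending coefficients: a = [1, -2, 4], b = [1, 2]. c[0] = 1×1 = 1; c[1] = 1×2 + -2×1 = 0; c[2] = -2×2 + 4×1 = 0; c[3] = 4×2 = 8. Result coefficients: [1, 0, 0, 8] → 8t^3 + 1

8t^3 + 1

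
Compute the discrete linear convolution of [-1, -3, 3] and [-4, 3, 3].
y[0] = -1×-4 = 4; y[1] = -1×3 + -3×-4 = 9; y[2] = -1×3 + -3×3 + 3×-4 = -24; y[3] = -3×3 + 3×3 = 0; y[4] = 3×3 = 9

[4, 9, -24, 0, 9]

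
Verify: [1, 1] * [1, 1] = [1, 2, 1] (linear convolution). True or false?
Recompute linear convolution of [1, 1] and [1, 1]: y[0] = 1×1 = 1; y[1] = 1×1 + 1×1 = 2; y[2] = 1×1 = 1 → [1, 2, 1]. Given [1, 2, 1] matches, so answer: Yes

Yes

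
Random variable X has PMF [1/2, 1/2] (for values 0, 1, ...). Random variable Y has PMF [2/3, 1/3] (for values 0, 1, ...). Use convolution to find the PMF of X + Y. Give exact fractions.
P(X+Y=k) = Σ_i P(X=i)·P(Y=k-i) — a convolution of [1/2, 1/2] and [2/3, 1/3]. P(X+Y=0) = (1/2)×(2/3) = 1/3; P(X+Y=1) = (1/2)×(1/3) + (1/2)×(2/3) = 1/6 + 1/3 = 1/2; P(X+Y=2) = (1/2)×(1/3) = 1/6. PMF: [1/3, 1/2, 1/6] (sums to 1 ✓)

[1/3, 1/2, 1/6]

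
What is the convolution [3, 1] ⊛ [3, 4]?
y[0] = 3×3 = 9; y[1] = 3×4 + 1×3 = 15; y[2] = 1×4 = 4

[9, 15, 4]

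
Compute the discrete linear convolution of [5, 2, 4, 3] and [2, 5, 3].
y[0] = 5×2 = 10; y[1] = 5×5 + 2×2 = 29; y[2] = 5×3 + 2×5 + 4×2 = 33; y[3] = 2×3 + 4×5 + 3×2 = 32; y[4] = 4×3 + 3×5 = 27; y[5] = 3×3 = 9

[10, 29, 33, 32, 27, 9]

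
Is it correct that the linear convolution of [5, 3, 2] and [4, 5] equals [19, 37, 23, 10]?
Recompute linear convolution of [5, 3, 2] and [4, 5]: y[0] = 5×4 = 20; y[1] = 5×5 + 3×4 = 37; y[2] = 3×5 + 2×4 = 23; y[3] = 2×5 = 10 → [20, 37, 23, 10]. Compare to given [19, 37, 23, 10]: they differ at index 0: given 19, correct 20, so answer: No

No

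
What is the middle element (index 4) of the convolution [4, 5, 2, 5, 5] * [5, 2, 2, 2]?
Use y[k] = Σ_i a[i]·b[k-i] at k=4. y[4] = 5×2 + 2×2 + 5×2 + 5×5 = 49

49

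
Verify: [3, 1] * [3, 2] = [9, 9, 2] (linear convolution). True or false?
Recompute linear convolution of [3, 1] and [3, 2]: y[0] = 3×3 = 9; y[1] = 3×2 + 1×3 = 9; y[2] = 1×2 = 2 → [9, 9, 2]. Given [9, 9, 2] matches, so answer: Yes

Yes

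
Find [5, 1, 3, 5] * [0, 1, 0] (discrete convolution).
y[0] = 5×0 = 0; y[1] = 5×1 + 1×0 = 5; y[2] = 5×0 + 1×1 + 3×0 = 1; y[3] = 1×0 + 3×1 + 5×0 = 3; y[4] = 3×0 + 5×1 = 5; y[5] = 5×0 = 0

[0, 5, 1, 3, 5, 0]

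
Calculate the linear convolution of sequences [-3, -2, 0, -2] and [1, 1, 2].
y[0] = -3×1 = -3; y[1] = -3×1 + -2×1 = -5; y[2] = -3×2 + -2×1 + 0×1 = -8; y[3] = -2×2 + 0×1 + -2×1 = -6; y[4] = 0×2 + -2×1 = -2; y[5] = -2×2 = -4

[-3, -5, -8, -6, -2, -4]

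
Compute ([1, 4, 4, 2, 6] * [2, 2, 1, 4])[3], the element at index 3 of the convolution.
Use y[k] = Σ_i a[i]·b[k-i] at k=3. y[3] = 1×4 + 4×1 + 4×2 + 2×2 = 20

20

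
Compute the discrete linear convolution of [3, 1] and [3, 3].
y[0] = 3×3 = 9; y[1] = 3×3 + 1×3 = 12; y[2] = 1×3 = 3

[9, 12, 3]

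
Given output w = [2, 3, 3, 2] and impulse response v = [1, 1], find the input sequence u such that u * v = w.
Deconvolve w=[2, 3, 3, 2] by v=[1, 1]. Since v[0]=1, solve forward: u[0] = w[0] / 1 = 2; u[1] = (w[1] - 2×1) / 1 = 1; u[2] = (w[2] - 1×1) / 1 = 2. So u = [2, 1, 2]. Check by forward convolution: w[0] = 2×1 = 2; w[1] = 2×1 + 1×1 = 3; w[2] = 1×1 + 2×1 = 3; w[3] = 2×1 = 2

[2, 1, 2]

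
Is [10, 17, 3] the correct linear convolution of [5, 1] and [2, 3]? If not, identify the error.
Recompute linear convolution of [5, 1] and [2, 3]: y[0] = 5×2 = 10; y[1] = 5×3 + 1×2 = 17; y[2] = 1×3 = 3 → [10, 17, 3]. Given [10, 17, 3] matches, so answer: Yes

Yes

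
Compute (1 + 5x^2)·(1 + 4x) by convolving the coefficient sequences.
Ascending coefficients: a = [1, 0, 5], b = [1, 4]. c[0] = 1×1 = 1; c[1] = 1×4 + 0×1 = 4; c[2] = 0×4 + 5×1 = 5; c[3] = 5×4 = 20. Result coefficients: [1, 4, 5, 20] → 1 + 4x + 5x^2 + 20x^3

1 + 4x + 5x^2 + 20x^3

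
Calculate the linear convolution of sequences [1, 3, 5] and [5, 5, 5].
y[0] = 1×5 = 5; y[1] = 1×5 + 3×5 = 20; y[2] = 1×5 + 3×5 + 5×5 = 45; y[3] = 3×5 + 5×5 = 40; y[4] = 5×5 = 25

[5, 20, 45, 40, 25]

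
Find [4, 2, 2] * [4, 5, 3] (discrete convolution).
y[0] = 4×4 = 16; y[1] = 4×5 + 2×4 = 28; y[2] = 4×3 + 2×5 + 2×4 = 30; y[3] = 2×3 + 2×5 = 16; y[4] = 2×3 = 6

[16, 28, 30, 16, 6]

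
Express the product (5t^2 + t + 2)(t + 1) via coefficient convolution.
Ascending coefficients: a = [2, 1, 5], b = [1, 1]. c[0] = 2×1 = 2; c[1] = 2×1 + 1×1 = 3; c[2] = 1×1 + 5×1 = 6; c[3] = 5×1 = 5. Result coefficients: [2, 3, 6, 5] → 5t^3 + 6t^2 + 3t + 2

5t^3 + 6t^2 + 3t + 2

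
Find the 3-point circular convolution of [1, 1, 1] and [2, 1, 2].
Use y[k] = Σ_j a[j]·b[(k-j) mod 3]. y[0] = 1×2 + 1×2 + 1×1 = 5; y[1] = 1×1 + 1×2 + 1×2 = 5; y[2] = 1×2 + 1×1 + 1×2 = 5. Result: [5, 5, 5]

[5, 5, 5]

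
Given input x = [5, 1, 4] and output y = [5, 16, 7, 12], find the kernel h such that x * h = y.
Output length 4 = len(x) + len(h) - 1 ⇒ len(h) = 2. Solve h forward using h[k] = (y[k] - Σ_{i≥1} x[i]·h[k-i]) / x[0]: h[0] = y[0] / x[0] = 5 / 5 = 1; h[1] = (y[1] - 1×1) / x[0] = (16 - 1×1) / 5 = 3. So h = [1, 3]. Forward-check [5, 1, 4] * [1, 3]: y[0] = 5×1 = 5; y[1] = 5×3 + 1×1 = 16; y[2] = 1×3 + 4×1 = 7; y[3] = 4×3 = 12 → [5, 16, 7, 12] ✓

[1, 3]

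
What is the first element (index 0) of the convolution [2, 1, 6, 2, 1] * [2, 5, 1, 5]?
Use y[k] = Σ_i a[i]·b[k-i] at k=0. y[0] = 2×2 = 4

4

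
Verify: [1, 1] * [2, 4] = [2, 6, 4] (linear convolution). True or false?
Recompute linear convolution of [1, 1] and [2, 4]: y[0] = 1×2 = 2; y[1] = 1×4 + 1×2 = 6; y[2] = 1×4 = 4 → [2, 6, 4]. Given [2, 6, 4] matches, so answer: Yes

Yes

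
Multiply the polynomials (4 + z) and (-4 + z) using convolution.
Ascending coefficients: a = [4, 1], b = [-4, 1]. c[0] = 4×-4 = -16; c[1] = 4×1 + 1×-4 = 0; c[2] = 1×1 = 1. Result coefficients: [-16, 0, 1] → -16 + z^2

-16 + z^2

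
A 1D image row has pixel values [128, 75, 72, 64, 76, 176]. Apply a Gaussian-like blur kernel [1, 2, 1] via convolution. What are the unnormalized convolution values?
Convolve image row [128, 75, 72, 64, 76, 176] with kernel [1, 2, 1]: y[0] = 128×1 = 128; y[1] = 128×2 + 75×1 = 331; y[2] = 128×1 + 75×2 + 72×1 = 350; y[3] = 75×1 + 72×2 + 64×1 = 283; y[4] = 72×1 + 64×2 + 76×1 = 276; y[5] = 64×1 + 76×2 + 176×1 = 392; y[6] = 76×1 + 176×2 = 428; y[7] = 176×1 = 176 → [128, 331, 350, 283, 276, 392, 428, 176]. Normalization factor = sum(kernel) = 4.

[128, 331, 350, 283, 276, 392, 428, 176]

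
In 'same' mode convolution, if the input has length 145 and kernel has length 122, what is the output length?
'Same' mode returns an output with the same length as the input: 145

145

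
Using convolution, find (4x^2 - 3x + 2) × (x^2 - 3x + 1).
Ascending coefficients: a = [2, -3, 4], b = [1, -3, 1]. c[0] = 2×1 = 2; c[1] = 2×-3 + -3×1 = -9; c[2] = 2×1 + -3×-3 + 4×1 = 15; c[3] = -3×1 + 4×-3 = -15; c[4] = 4×1 = 4. Result coefficients: [2, -9, 15, -15, 4] → 4x^4 - 15x^3 + 15x^2 - 9x + 2

4x^4 - 15x^3 + 15x^2 - 9x + 2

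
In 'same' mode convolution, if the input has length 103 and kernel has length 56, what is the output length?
'Same' mode returns an output with the same length as the input: 103

103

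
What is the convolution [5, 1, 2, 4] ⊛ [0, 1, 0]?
y[0] = 5×0 = 0; y[1] = 5×1 + 1×0 = 5; y[2] = 5×0 + 1×1 + 2×0 = 1; y[3] = 1×0 + 2×1 + 4×0 = 2; y[4] = 2×0 + 4×1 = 4; y[5] = 4×0 = 0

[0, 5, 1, 2, 4, 0]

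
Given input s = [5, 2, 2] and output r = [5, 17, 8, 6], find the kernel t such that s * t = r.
Output length 4 = len(s) + len(t) - 1 ⇒ len(t) = 2. Solve t forward using t[k] = (r[k] - Σ_{i≥1} s[i]·t[k-i]) / s[0]: t[0] = r[0] / s[0] = 5 / 5 = 1; t[1] = (r[1] - 2×1) / s[0] = (17 - 2×1) / 5 = 3. So t = [1, 3]. Forward-check [5, 2, 2] * [1, 3]: r[0] = 5×1 = 5; r[1] = 5×3 + 2×1 = 17; r[2] = 2×3 + 2×1 = 8; r[3] = 2×3 = 6 → [5, 17, 8, 6] ✓

[1, 3]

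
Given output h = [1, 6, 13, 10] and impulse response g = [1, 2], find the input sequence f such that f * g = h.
Deconvolve h=[1, 6, 13, 10] by g=[1, 2]. Since g[0]=1, solve forward: f[0] = h[0] / 1 = 1; f[1] = (h[1] - 1×2) / 1 = 4; f[2] = (h[2] - 4×2) / 1 = 5. So f = [1, 4, 5]. Check by forward convolution: h[0] = 1×1 = 1; h[1] = 1×2 + 4×1 = 6; h[2] = 4×2 + 5×1 = 13; h[3] = 5×2 = 10

[1, 4, 5]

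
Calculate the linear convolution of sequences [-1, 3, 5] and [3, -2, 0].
y[0] = -1×3 = -3; y[1] = -1×-2 + 3×3 = 11; y[2] = -1×0 + 3×-2 + 5×3 = 9; y[3] = 3×0 + 5×-2 = -10; y[4] = 5×0 = 0

[-3, 11, 9, -10, 0]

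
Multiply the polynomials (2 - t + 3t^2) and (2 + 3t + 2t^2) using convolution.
Ascending coefficients: a = [2, -1, 3], b = [2, 3, 2]. c[0] = 2×2 = 4; c[1] = 2×3 + -1×2 = 4; c[2] = 2×2 + -1×3 + 3×2 = 7; c[3] = -1×2 + 3×3 = 7; c[4] = 3×2 = 6. Result coefficients: [4, 4, 7, 7, 6] → 4 + 4t + 7t^2 + 7t^3 + 6t^4

4 + 4t + 7t^2 + 7t^3 + 6t^4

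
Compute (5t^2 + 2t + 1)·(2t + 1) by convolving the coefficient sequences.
Ascending coefficients: a = [1, 2, 5], b = [1, 2]. c[0] = 1×1 = 1; c[1] = 1×2 + 2×1 = 4; c[2] = 2×2 + 5×1 = 9; c[3] = 5×2 = 10. Result coefficients: [1, 4, 9, 10] → 10t^3 + 9t^2 + 4t + 1

10t^3 + 9t^2 + 4t + 1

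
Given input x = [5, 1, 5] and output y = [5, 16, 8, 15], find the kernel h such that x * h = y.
Output length 4 = len(x) + len(h) - 1 ⇒ len(h) = 2. Solve h forward using h[k] = (y[k] - Σ_{i≥1} x[i]·h[k-i]) / x[0]: h[0] = y[0] / x[0] = 5 / 5 = 1; h[1] = (y[1] - 1×1) / x[0] = (16 - 1×1) / 5 = 3. So h = [1, 3]. Forward-check [5, 1, 5] * [1, 3]: y[0] = 5×1 = 5; y[1] = 5×3 + 1×1 = 16; y[2] = 1×3 + 5×1 = 8; y[3] = 5×3 = 15 → [5, 16, 8, 15] ✓

[1, 3]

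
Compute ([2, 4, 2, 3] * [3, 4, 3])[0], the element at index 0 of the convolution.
Use y[k] = Σ_i a[i]·b[k-i] at k=0. y[0] = 2×3 = 6

6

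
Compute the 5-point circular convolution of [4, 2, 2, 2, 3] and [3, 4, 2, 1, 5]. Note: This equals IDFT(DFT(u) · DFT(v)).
Either evaluate y[k] = Σ_j u[j]·v[(k-j) mod 5] directly, or use IDFT(DFT(u) · DFT(v)). y[0] = 4×3 + 2×5 + 2×1 + 2×2 + 3×4 = 40; y[1] = 4×4 + 2×3 + 2×5 + 2×1 + 3×2 = 40; y[2] = 4×2 + 2×4 + 2×3 + 2×5 + 3×1 = 35; y[3] = 4×1 + 2×2 + 2×4 + 2×3 + 3×5 = 37; y[4] = 4×5 + 2×1 + 2×2 + 2×4 + 3×3 = 43. Result: [40, 40, 35, 37, 43]

[40, 40, 35, 37, 43]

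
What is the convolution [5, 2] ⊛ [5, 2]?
y[0] = 5×5 = 25; y[1] = 5×2 + 2×5 = 20; y[2] = 2×2 = 4

[25, 20, 4]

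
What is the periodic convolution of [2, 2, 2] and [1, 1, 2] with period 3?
Use y[k] = Σ_j u[j]·v[(k-j) mod 3]. y[0] = 2×1 + 2×2 + 2×1 = 8; y[1] = 2×1 + 2×1 + 2×2 = 8; y[2] = 2×2 + 2×1 + 2×1 = 8. Result: [8, 8, 8]

[8, 8, 8]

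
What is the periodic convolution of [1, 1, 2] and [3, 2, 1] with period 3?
Use y[k] = Σ_j s[j]·t[(k-j) mod 3]. y[0] = 1×3 + 1×1 + 2×2 = 8; y[1] = 1×2 + 1×3 + 2×1 = 7; y[2] = 1×1 + 1×2 + 2×3 = 9. Result: [8, 7, 9]

[8, 7, 9]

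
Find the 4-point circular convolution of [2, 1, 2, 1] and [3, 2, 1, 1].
Use y[k] = Σ_j a[j]·b[(k-j) mod 4]. y[0] = 2×3 + 1×1 + 2×1 + 1×2 = 11; y[1] = 2×2 + 1×3 + 2×1 + 1×1 = 10; y[2] = 2×1 + 1×2 + 2×3 + 1×1 = 11; y[3] = 2×1 + 1×1 + 2×2 + 1×3 = 10. Result: [11, 10, 11, 10]

[11, 10, 11, 10]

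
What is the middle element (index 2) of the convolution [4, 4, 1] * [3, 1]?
Use y[k] = Σ_i a[i]·b[k-i] at k=2. y[2] = 4×1 + 1×3 = 7

7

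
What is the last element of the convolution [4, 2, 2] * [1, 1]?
Use y[k] = Σ_i a[i]·b[k-i] at k=3. y[3] = 2×1 = 2

2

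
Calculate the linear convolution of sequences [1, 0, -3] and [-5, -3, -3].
y[0] = 1×-5 = -5; y[1] = 1×-3 + 0×-5 = -3; y[2] = 1×-3 + 0×-3 + -3×-5 = 12; y[3] = 0×-3 + -3×-3 = 9; y[4] = -3×-3 = 9

[-5, -3, 12, 9, 9]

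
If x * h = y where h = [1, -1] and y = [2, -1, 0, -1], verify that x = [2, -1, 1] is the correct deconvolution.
Forward-compute [2, -1, 1] * [1, -1]: y[0] = 2×1 = 2; y[1] = 2×-1 + -1×1 = -3; y[2] = -1×-1 + 1×1 = 2; y[3] = 1×-1 = -1 → [2, -3, 2, -1]. Does not match given y = [2, -1, 0, -1].

Not verified. [2, -1, 1] * [1, -1] = [2, -3, 2, -1], which differs from [2, -1, 0, -1] at index 1.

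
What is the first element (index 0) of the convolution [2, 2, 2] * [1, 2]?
Use y[k] = Σ_i a[i]·b[k-i] at k=0. y[0] = 2×1 = 2

2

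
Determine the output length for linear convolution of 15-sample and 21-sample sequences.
Linear/full convolution length: m + n - 1 = 15 + 21 - 1 = 35

35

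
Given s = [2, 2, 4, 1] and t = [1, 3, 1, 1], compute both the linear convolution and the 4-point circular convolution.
Linear: y_lin[0] = 2×1 = 2; y_lin[1] = 2×3 + 2×1 = 8; y_lin[2] = 2×1 + 2×3 + 4×1 = 12; y_lin[3] = 2×1 + 2×1 + 4×3 + 1×1 = 17; y_lin[4] = 2×1 + 4×1 + 1×3 = 9; y_lin[5] = 4×1 + 1×1 = 5; y_lin[6] = 1×1 = 1 → [2, 8, 12, 17, 9, 5, 1]. Circular (length 4): y[0] = 2×1 + 2×1 + 4×1 + 1×3 = 11; y[1] = 2×3 + 2×1 + 4×1 + 1×1 = 13; y[2] = 2×1 + 2×3 + 4×1 + 1×1 = 13; y[3] = 2×1 + 2×1 + 4×3 + 1×1 = 17 → [11, 13, 13, 17]

Linear: [2, 8, 12, 17, 9, 5, 1], Circular: [11, 13, 13, 17]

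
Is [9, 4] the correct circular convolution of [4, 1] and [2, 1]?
Recompute circular convolution of [4, 1] and [2, 1]: y[0] = 4×2 + 1×1 = 9; y[1] = 4×1 + 1×2 = 6 → [9, 6]. Compare to given [9, 4]: they differ at index 1: given 4, correct 6, so answer: No

No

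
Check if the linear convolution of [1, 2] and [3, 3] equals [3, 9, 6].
Recompute linear convolution of [1, 2] and [3, 3]: y[0] = 1×3 = 3; y[1] = 1×3 + 2×3 = 9; y[2] = 2×3 = 6 → [3, 9, 6]. Given [3, 9, 6] matches, so answer: Yes

Yes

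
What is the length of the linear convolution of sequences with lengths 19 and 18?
Linear/full convolution length: m + n - 1 = 19 + 18 - 1 = 36

36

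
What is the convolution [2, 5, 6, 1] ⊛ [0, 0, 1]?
y[0] = 2×0 = 0; y[1] = 2×0 + 5×0 = 0; y[2] = 2×1 + 5×0 + 6×0 = 2; y[3] = 5×1 + 6×0 + 1×0 = 5; y[4] = 6×1 + 1×0 = 6; y[5] = 1×1 = 1

[0, 0, 2, 5, 6, 1]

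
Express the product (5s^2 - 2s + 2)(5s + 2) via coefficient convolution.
Ascending coefficients: a = [2, -2, 5], b = [2, 5]. c[0] = 2×2 = 4; c[1] = 2×5 + -2×2 = 6; c[2] = -2×5 + 5×2 = 0; c[3] = 5×5 = 25. Result coefficients: [4, 6, 0, 25] → 25s^3 + 6s + 4

25s^3 + 6s + 4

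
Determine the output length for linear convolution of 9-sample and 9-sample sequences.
Linear/full convolution length: m + n - 1 = 9 + 9 - 1 = 17

17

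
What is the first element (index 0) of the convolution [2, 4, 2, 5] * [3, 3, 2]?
Use y[k] = Σ_i a[i]·b[k-i] at k=0. y[0] = 2×3 = 6

6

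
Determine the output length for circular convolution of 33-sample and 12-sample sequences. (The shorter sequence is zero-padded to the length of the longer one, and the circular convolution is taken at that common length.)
Circular convolution (zero-padding the shorter input) has length max(m, n) = max(33, 12) = 33

33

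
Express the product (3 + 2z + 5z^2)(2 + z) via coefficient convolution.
Ascending coefficients: a = [3, 2, 5], b = [2, 1]. c[0] = 3×2 = 6; c[1] = 3×1 + 2×2 = 7; c[2] = 2×1 + 5×2 = 12; c[3] = 5×1 = 5. Result coefficients: [6, 7, 12, 5] → 6 + 7z + 12z^2 + 5z^3

6 + 7z + 12z^2 + 5z^3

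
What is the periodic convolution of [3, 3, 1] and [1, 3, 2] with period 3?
Use y[k] = Σ_j x[j]·h[(k-j) mod 3]. y[0] = 3×1 + 3×2 + 1×3 = 12; y[1] = 3×3 + 3×1 + 1×2 = 14; y[2] = 3×2 + 3×3 + 1×1 = 16. Result: [12, 14, 16]

[12, 14, 16]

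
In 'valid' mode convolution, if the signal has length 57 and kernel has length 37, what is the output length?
'Valid' mode counts only positions where the kernel fully overlaps the signal: m - n + 1 = 57 - 37 + 1 = 21

21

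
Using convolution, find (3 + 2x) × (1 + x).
Ascending coefficients: a = [3, 2], b = [1, 1]. c[0] = 3×1 = 3; c[1] = 3×1 + 2×1 = 5; c[2] = 2×1 = 2. Result coefficients: [3, 5, 2] → 3 + 5x + 2x^2

3 + 5x + 2x^2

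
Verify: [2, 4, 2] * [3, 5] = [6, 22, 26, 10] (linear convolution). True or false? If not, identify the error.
Recompute linear convolution of [2, 4, 2] and [3, 5]: y[0] = 2×3 = 6; y[1] = 2×5 + 4×3 = 22; y[2] = 4×5 + 2×3 = 26; y[3] = 2×5 = 10 → [6, 22, 26, 10]. Given [6, 22, 26, 10] matches, so answer: Yes

Yes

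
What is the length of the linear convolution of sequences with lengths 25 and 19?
Linear/full convolution length: m + n - 1 = 25 + 19 - 1 = 43

43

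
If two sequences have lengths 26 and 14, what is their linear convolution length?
Linear/full convolution length: m + n - 1 = 26 + 14 - 1 = 39

39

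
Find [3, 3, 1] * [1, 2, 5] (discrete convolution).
y[0] = 3×1 = 3; y[1] = 3×2 + 3×1 = 9; y[2] = 3×5 + 3×2 + 1×1 = 22; y[3] = 3×5 + 1×2 = 17; y[4] = 1×5 = 5

[3, 9, 22, 17, 5]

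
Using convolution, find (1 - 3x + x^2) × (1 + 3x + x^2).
Ascending coefficients: a = [1, -3, 1], b = [1, 3, 1]. c[0] = 1×1 = 1; c[1] = 1×3 + -3×1 = 0; c[2] = 1×1 + -3×3 + 1×1 = -7; c[3] = -3×1 + 1×3 = 0; c[4] = 1×1 = 1. Result coefficients: [1, 0, -7, 0, 1] → 1 - 7x^2 + x^4

1 - 7x^2 + x^4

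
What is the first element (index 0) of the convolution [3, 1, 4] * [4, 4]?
Use y[k] = Σ_i a[i]·b[k-i] at k=0. y[0] = 3×4 = 12

12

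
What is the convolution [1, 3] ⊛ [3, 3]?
y[0] = 1×3 = 3; y[1] = 1×3 + 3×3 = 12; y[2] = 3×3 = 9

[3, 12, 9]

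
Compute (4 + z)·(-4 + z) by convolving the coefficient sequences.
Ascending coefficients: a = [4, 1], b = [-4, 1]. c[0] = 4×-4 = -16; c[1] = 4×1 + 1×-4 = 0; c[2] = 1×1 = 1. Result coefficients: [-16, 0, 1] → -16 + z^2

-16 + z^2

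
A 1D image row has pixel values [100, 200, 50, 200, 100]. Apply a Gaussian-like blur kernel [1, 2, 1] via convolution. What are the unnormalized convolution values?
Convolve image row [100, 200, 50, 200, 100] with kernel [1, 2, 1]: y[0] = 100×1 = 100; y[1] = 100×2 + 200×1 = 400; y[2] = 100×1 + 200×2 + 50×1 = 550; y[3] = 200×1 + 50×2 + 200×1 = 500; y[4] = 50×1 + 200×2 + 100×1 = 550; y[5] = 200×1 + 100×2 = 400; y[6] = 100×1 = 100 → [100, 400, 550, 500, 550, 400, 100]. Normalization factor = sum(kernel) = 4.

[100, 400, 550, 500, 550, 400, 100]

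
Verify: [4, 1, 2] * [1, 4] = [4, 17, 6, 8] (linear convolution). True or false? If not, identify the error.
Recompute linear convolution of [4, 1, 2] and [1, 4]: y[0] = 4×1 = 4; y[1] = 4×4 + 1×1 = 17; y[2] = 1×4 + 2×1 = 6; y[3] = 2×4 = 8 → [4, 17, 6, 8]. Given [4, 17, 6, 8] matches, so answer: Yes

Yes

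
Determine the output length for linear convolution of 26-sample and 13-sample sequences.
Linear/full convolution length: m + n - 1 = 26 + 13 - 1 = 38

38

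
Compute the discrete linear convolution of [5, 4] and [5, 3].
y[0] = 5×5 = 25; y[1] = 5×3 + 4×5 = 35; y[2] = 4×3 = 12

[25, 35, 12]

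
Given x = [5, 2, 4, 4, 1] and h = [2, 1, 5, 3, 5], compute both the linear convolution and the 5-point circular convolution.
Linear: y_lin[0] = 5×2 = 10; y_lin[1] = 5×1 + 2×2 = 9; y_lin[2] = 5×5 + 2×1 + 4×2 = 35; y_lin[3] = 5×3 + 2×5 + 4×1 + 4×2 = 37; y_lin[4] = 5×5 + 2×3 + 4×5 + 4×1 + 1×2 = 57; y_lin[5] = 2×5 + 4×3 + 4×5 + 1×1 = 43; y_lin[6] = 4×5 + 4×3 + 1×5 = 37; y_lin[7] = 4×5 + 1×3 = 23; y_lin[8] = 1×5 = 5 → [10, 9, 35, 37, 57, 43, 37, 23, 5]. Circular (length 5): y[0] = 5×2 + 2×5 + 4×3 + 4×5 + 1×1 = 53; y[1] = 5×1 + 2×2 + 4×5 + 4×3 + 1×5 = 46; y[2] = 5×5 + 2×1 + 4×2 + 4×5 + 1×3 = 58; y[3] = 5×3 + 2×5 + 4×1 + 4×2 + 1×5 = 42; y[4] = 5×5 + 2×3 + 4×5 + 4×1 + 1×2 = 57 → [53, 46, 58, 42, 57]

Linear: [10, 9, 35, 37, 57, 43, 37, 23, 5], Circular: [53, 46, 58, 42, 57]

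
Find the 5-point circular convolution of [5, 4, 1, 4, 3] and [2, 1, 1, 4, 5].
Use y[k] = Σ_j x[j]·h[(k-j) mod 5]. y[0] = 5×2 + 4×5 + 1×4 + 4×1 + 3×1 = 41; y[1] = 5×1 + 4×2 + 1×5 + 4×4 + 3×1 = 37; y[2] = 5×1 + 4×1 + 1×2 + 4×5 + 3×4 = 43; y[3] = 5×4 + 4×1 + 1×1 + 4×2 + 3×5 = 48; y[4] = 5×5 + 4×4 + 1×1 + 4×1 + 3×2 = 52. Result: [41, 37, 43, 48, 52]

[41, 37, 43, 48, 52]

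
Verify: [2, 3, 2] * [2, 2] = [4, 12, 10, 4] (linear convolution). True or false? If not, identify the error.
Recompute linear convolution of [2, 3, 2] and [2, 2]: y[0] = 2×2 = 4; y[1] = 2×2 + 3×2 = 10; y[2] = 3×2 + 2×2 = 10; y[3] = 2×2 = 4 → [4, 10, 10, 4]. Compare to given [4, 12, 10, 4]: they differ at index 1: given 12, correct 10, so answer: No

No. Error at index 1: given 12, correct 10.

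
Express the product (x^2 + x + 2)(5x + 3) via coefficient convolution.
Ascending coefficients: a = [2, 1, 1], b = [3, 5]. c[0] = 2×3 = 6; c[1] = 2×5 + 1×3 = 13; c[2] = 1×5 + 1×3 = 8; c[3] = 1×5 = 5. Result coefficients: [6, 13, 8, 5] → 5x^3 + 8x^2 + 13x + 6

5x^3 + 8x^2 + 13x + 6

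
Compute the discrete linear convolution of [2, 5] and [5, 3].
y[0] = 2×5 = 10; y[1] = 2×3 + 5×5 = 31; y[2] = 5×3 = 15

[10, 31, 15]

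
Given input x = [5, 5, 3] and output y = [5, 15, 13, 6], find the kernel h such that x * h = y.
Output length 4 = len(x) + len(h) - 1 ⇒ len(h) = 2. Solve h forward using h[k] = (y[k] - Σ_{i≥1} x[i]·h[k-i]) / x[0]: h[0] = y[0] / x[0] = 5 / 5 = 1; h[1] = (y[1] - 5×1) / x[0] = (15 - 5×1) / 5 = 2. So h = [1, 2]. Forward-check [5, 5, 3] * [1, 2]: y[0] = 5×1 = 5; y[1] = 5×2 + 5×1 = 15; y[2] = 5×2 + 3×1 = 13; y[3] = 3×2 = 6 → [5, 15, 13, 6] ✓

[1, 2]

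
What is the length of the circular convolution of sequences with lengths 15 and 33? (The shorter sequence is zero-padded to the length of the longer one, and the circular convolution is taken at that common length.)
Circular convolution (zero-padding the shorter input) has length max(m, n) = max(15, 33) = 33

33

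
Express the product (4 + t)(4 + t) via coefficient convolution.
Ascending coefficients: a = [4, 1], b = [4, 1]. c[0] = 4×4 = 16; c[1] = 4×1 + 1×4 = 8; c[2] = 1×1 = 1. Result coefficients: [16, 8, 1] → 16 + 8t + t^2

16 + 8t + t^2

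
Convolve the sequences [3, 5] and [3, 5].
y[0] = 3×3 = 9; y[1] = 3×5 + 5×3 = 30; y[2] = 5×5 = 25

[9, 30, 25]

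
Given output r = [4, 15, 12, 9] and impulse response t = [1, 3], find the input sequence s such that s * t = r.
Deconvolve r=[4, 15, 12, 9] by t=[1, 3]. Since t[0]=1, solve forward: s[0] = r[0] / 1 = 4; s[1] = (r[1] - 4×3) / 1 = 3; s[2] = (r[2] - 3×3) / 1 = 3. So s = [4, 3, 3]. Check by forward convolution: r[0] = 4×1 = 4; r[1] = 4×3 + 3×1 = 15; r[2] = 3×3 + 3×1 = 12; r[3] = 3×3 = 9

[4, 3, 3]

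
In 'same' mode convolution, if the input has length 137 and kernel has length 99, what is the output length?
'Same' mode returns an output with the same length as the input: 137

137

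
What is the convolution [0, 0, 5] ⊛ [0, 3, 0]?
y[0] = 0×0 = 0; y[1] = 0×3 + 0×0 = 0; y[2] = 0×0 + 0×3 + 5×0 = 0; y[3] = 0×0 + 5×3 = 15; y[4] = 5×0 = 0

[0, 0, 0, 15, 0]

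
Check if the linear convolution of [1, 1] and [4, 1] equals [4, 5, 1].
Recompute linear convolution of [1, 1] and [4, 1]: y[0] = 1×4 = 4; y[1] = 1×1 + 1×4 = 5; y[2] = 1×1 = 1 → [4, 5, 1]. Given [4, 5, 1] matches, so answer: Yes

Yes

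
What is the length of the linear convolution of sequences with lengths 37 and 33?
Linear/full convolution length: m + n - 1 = 37 + 33 - 1 = 69

69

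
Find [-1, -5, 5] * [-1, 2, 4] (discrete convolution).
y[0] = -1×-1 = 1; y[1] = -1×2 + -5×-1 = 3; y[2] = -1×4 + -5×2 + 5×-1 = -19; y[3] = -5×4 + 5×2 = -10; y[4] = 5×4 = 20

[1, 3, -19, -10, 20]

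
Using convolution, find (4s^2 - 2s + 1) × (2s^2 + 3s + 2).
Ascending coefficients: a = [1, -2, 4], b = [2, 3, 2]. c[0] = 1×2 = 2; c[1] = 1×3 + -2×2 = -1; c[2] = 1×2 + -2×3 + 4×2 = 4; c[3] = -2×2 + 4×3 = 8; c[4] = 4×2 = 8. Result coefficients: [2, -1, 4, 8, 8] → 8s^4 + 8s^3 + 4s^2 - s + 2

8s^4 + 8s^3 + 4s^2 - s + 2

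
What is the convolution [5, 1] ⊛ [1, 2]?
y[0] = 5×1 = 5; y[1] = 5×2 + 1×1 = 11; y[2] = 1×2 = 2

[5, 11, 2]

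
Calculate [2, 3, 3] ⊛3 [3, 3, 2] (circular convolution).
Use y[k] = Σ_j a[j]·b[(k-j) mod 3]. y[0] = 2×3 + 3×2 + 3×3 = 21; y[1] = 2×3 + 3×3 + 3×2 = 21; y[2] = 2×2 + 3×3 + 3×3 = 22. Result: [21, 21, 22]

[21, 21, 22]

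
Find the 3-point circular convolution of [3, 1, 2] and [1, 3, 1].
Use y[k] = Σ_j a[j]·b[(k-j) mod 3]. y[0] = 3×1 + 1×1 + 2×3 = 10; y[1] = 3×3 + 1×1 + 2×1 = 12; y[2] = 3×1 + 1×3 + 2×1 = 8. Result: [10, 12, 8]

[10, 12, 8]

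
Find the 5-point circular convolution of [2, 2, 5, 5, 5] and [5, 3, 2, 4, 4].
Use y[k] = Σ_j u[j]·v[(k-j) mod 5]. y[0] = 2×5 + 2×4 + 5×4 + 5×2 + 5×3 = 63; y[1] = 2×3 + 2×5 + 5×4 + 5×4 + 5×2 = 66; y[2] = 2×2 + 2×3 + 5×5 + 5×4 + 5×4 = 75; y[3] = 2×4 + 2×2 + 5×3 + 5×5 + 5×4 = 72; y[4] = 2×4 + 2×4 + 5×2 + 5×3 + 5×5 = 66. Result: [63, 66, 75, 72, 66]

[63, 66, 75, 72, 66]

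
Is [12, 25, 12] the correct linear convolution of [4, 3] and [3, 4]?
Recompute linear convolution of [4, 3] and [3, 4]: y[0] = 4×3 = 12; y[1] = 4×4 + 3×3 = 25; y[2] = 3×4 = 12 → [12, 25, 12]. Given [12, 25, 12] matches, so answer: Yes

Yes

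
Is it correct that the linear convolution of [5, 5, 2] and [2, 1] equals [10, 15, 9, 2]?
Recompute linear convolution of [5, 5, 2] and [2, 1]: y[0] = 5×2 = 10; y[1] = 5×1 + 5×2 = 15; y[2] = 5×1 + 2×2 = 9; y[3] = 2×1 = 2 → [10, 15, 9, 2]. Given [10, 15, 9, 2] matches, so answer: Yes

Yes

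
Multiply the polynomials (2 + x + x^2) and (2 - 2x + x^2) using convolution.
Ascending coefficients: a = [2, 1, 1], b = [2, -2, 1]. c[0] = 2×2 = 4; c[1] = 2×-2 + 1×2 = -2; c[2] = 2×1 + 1×-2 + 1×2 = 2; c[3] = 1×1 + 1×-2 = -1; c[4] = 1×1 = 1. Result coefficients: [4, -2, 2, -1, 1] → 4 - 2x + 2x^2 - x^3 + x^4

4 - 2x + 2x^2 - x^3 + x^4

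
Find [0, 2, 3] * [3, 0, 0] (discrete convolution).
y[0] = 0×3 = 0; y[1] = 0×0 + 2×3 = 6; y[2] = 0×0 + 2×0 + 3×3 = 9; y[3] = 2×0 + 3×0 = 0; y[4] = 3×0 = 0

[0, 6, 9, 0, 0]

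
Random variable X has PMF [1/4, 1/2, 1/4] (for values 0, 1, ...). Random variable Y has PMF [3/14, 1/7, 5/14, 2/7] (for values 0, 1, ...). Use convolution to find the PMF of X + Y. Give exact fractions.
P(X+Y=k) = Σ_i P(X=i)·P(Y=k-i) — a convolution of [1/4, 1/2, 1/4] and [3/14, 1/7, 5/14, 2/7]. P(X+Y=0) = (1/4)×(3/14) = 3/56; P(X+Y=1) = (1/4)×(1/7) + (1/2)×(3/14) = 1/28 + 3/28 = 1/7; P(X+Y=2) = (1/4)×(5/14) + (1/2)×(1/7) + (1/4)×(3/14) = 5/56 + 1/14 + 3/56 = 3/14; P(X+Y=3) = (1/4)×(2/7) + (1/2)×(5/14) + (1/4)×(1/7) = 1/14 + 5/28 + 1/28 = 2/7; P(X+Y=4) = (1/2)×(2/7) + (1/4)×(5/14) = 1/7 + 5/56 = 13/56; P(X+Y=5) = (1/4)×(2/7) = 1/14. PMF: [3/56, 1/7, 3/14, 2/7, 13/56, 1/14] (sums to 1 ✓)

[3/56, 1/7, 3/14, 2/7, 13/56, 1/14]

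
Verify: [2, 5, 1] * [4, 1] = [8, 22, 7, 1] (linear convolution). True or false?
Recompute linear convolution of [2, 5, 1] and [4, 1]: y[0] = 2×4 = 8; y[1] = 2×1 + 5×4 = 22; y[2] = 5×1 + 1×4 = 9; y[3] = 1×1 = 1 → [8, 22, 9, 1]. Compare to given [8, 22, 7, 1]: they differ at index 2: given 7, correct 9, so answer: No

No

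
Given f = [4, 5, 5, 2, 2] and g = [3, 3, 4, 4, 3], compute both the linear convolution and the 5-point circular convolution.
Linear: y_lin[0] = 4×3 = 12; y_lin[1] = 4×3 + 5×3 = 27; y_lin[2] = 4×4 + 5×3 + 5×3 = 46; y_lin[3] = 4×4 + 5×4 + 5×3 + 2×3 = 57; y_lin[4] = 4×3 + 5×4 + 5×4 + 2×3 + 2×3 = 64; y_lin[5] = 5×3 + 5×4 + 2×4 + 2×3 = 49; y_lin[6] = 5×3 + 2×4 + 2×4 = 31; y_lin[7] = 2×3 + 2×4 = 14; y_lin[8] = 2×3 = 6 → [12, 27, 46, 57, 64, 49, 31, 14, 6]. Circular (length 5): y[0] = 4×3 + 5×3 + 5×4 + 2×4 + 2×3 = 61; y[1] = 4×3 + 5×3 + 5×3 + 2×4 + 2×4 = 58; y[2] = 4×4 + 5×3 + 5×3 + 2×3 + 2×4 = 60; y[3] = 4×4 + 5×4 + 5×3 + 2×3 + 2×3 = 63; y[4] = 4×3 + 5×4 + 5×4 + 2×3 + 2×3 = 64 → [61, 58, 60, 63, 64]

Linear: [12, 27, 46, 57, 64, 49, 31, 14, 6], Circular: [61, 58, 60, 63, 64]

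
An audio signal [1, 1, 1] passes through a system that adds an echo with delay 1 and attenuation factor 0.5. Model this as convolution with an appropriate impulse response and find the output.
Direct-path + delayed-attenuated-path model → impulse response h = [1, 0.5] (1 at lag 0, 0.5 at lag 1). Output y[n] = x[n] + 0.5·x[n - 1] (with x[n] = 0 outside 0..2): y[0] = 1 + 0.5×0 = 1; y[1] = 1 + 0.5×1 = 1.5; y[2] = 1 + 0.5×1 = 1.5; y[3] = 0 + 0.5×1 = 0.5. So y = [1, 1.5, 1.5, 0.5]

[1, 1.5, 1.5, 0.5]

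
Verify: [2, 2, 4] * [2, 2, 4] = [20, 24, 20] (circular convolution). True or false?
Recompute circular convolution of [2, 2, 4] and [2, 2, 4]: y[0] = 2×2 + 2×4 + 4×2 = 20; y[1] = 2×2 + 2×2 + 4×4 = 24; y[2] = 2×4 + 2×2 + 4×2 = 20 → [20, 24, 20]. Given [20, 24, 20] matches, so answer: Yes

Yes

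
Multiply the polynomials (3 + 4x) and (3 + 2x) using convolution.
Ascending coefficients: a = [3, 4], b = [3, 2]. c[0] = 3×3 = 9; c[1] = 3×2 + 4×3 = 18; c[2] = 4×2 = 8. Result coefficients: [9, 18, 8] → 9 + 18x + 8x^2

9 + 18x + 8x^2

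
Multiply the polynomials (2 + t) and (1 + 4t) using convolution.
Ascending coefficients: a = [2, 1], b = [1, 4]. c[0] = 2×1 = 2; c[1] = 2×4 + 1×1 = 9; c[2] = 1×4 = 4. Result coefficients: [2, 9, 4] → 2 + 9t + 4t^2

2 + 9t + 4t^2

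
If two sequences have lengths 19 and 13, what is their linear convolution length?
Linear/full convolution length: m + n - 1 = 19 + 13 - 1 = 31

31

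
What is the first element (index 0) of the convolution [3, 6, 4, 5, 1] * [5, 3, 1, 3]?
Use y[k] = Σ_i a[i]·b[k-i] at k=0. y[0] = 3×5 = 15

15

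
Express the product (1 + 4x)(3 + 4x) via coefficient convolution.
Ascending coefficients: a = [1, 4], b = [3, 4]. c[0] = 1×3 = 3; c[1] = 1×4 + 4×3 = 16; c[2] = 4×4 = 16. Result coefficients: [3, 16, 16] → 3 + 16x + 16x^2

3 + 16x + 16x^2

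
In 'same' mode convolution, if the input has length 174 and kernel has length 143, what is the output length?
'Same' mode returns an output with the same length as the input: 174

174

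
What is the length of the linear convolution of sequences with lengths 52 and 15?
Linear/full convolution length: m + n - 1 = 52 + 15 - 1 = 66

66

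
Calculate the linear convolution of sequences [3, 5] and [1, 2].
y[0] = 3×1 = 3; y[1] = 3×2 + 5×1 = 11; y[2] = 5×2 = 10

[3, 11, 10]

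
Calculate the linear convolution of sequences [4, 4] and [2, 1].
y[0] = 4×2 = 8; y[1] = 4×1 + 4×2 = 12; y[2] = 4×1 = 4

[8, 12, 4]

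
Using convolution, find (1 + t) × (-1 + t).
Ascending coefficients: a = [1, 1], b = [-1, 1]. c[0] = 1×-1 = -1; c[1] = 1×1 + 1×-1 = 0; c[2] = 1×1 = 1. Result coefficients: [-1, 0, 1] → -1 + t^2

-1 + t^2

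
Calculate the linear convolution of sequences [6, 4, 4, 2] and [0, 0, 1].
y[0] = 6×0 = 0; y[1] = 6×0 + 4×0 = 0; y[2] = 6×1 + 4×0 + 4×0 = 6; y[3] = 4×1 + 4×0 + 2×0 = 4; y[4] = 4×1 + 2×0 = 4; y[5] = 2×1 = 2

[0, 0, 6, 4, 4, 2]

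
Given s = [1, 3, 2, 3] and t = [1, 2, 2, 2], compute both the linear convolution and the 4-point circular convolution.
Linear: y_lin[0] = 1×1 = 1; y_lin[1] = 1×2 + 3×1 = 5; y_lin[2] = 1×2 + 3×2 + 2×1 = 10; y_lin[3] = 1×2 + 3×2 + 2×2 + 3×1 = 15; y_lin[4] = 3×2 + 2×2 + 3×2 = 16; y_lin[5] = 2×2 + 3×2 = 10; y_lin[6] = 3×2 = 6 → [1, 5, 10, 15, 16, 10, 6]. Circular (length 4): y[0] = 1×1 + 3×2 + 2×2 + 3×2 = 17; y[1] = 1×2 + 3×1 + 2×2 + 3×2 = 15; y[2] = 1×2 + 3×2 + 2×1 + 3×2 = 16; y[3] = 1×2 + 3×2 + 2×2 + 3×1 = 15 → [17, 15, 16, 15]

Linear: [1, 5, 10, 15, 16, 10, 6], Circular: [17, 15, 16, 15]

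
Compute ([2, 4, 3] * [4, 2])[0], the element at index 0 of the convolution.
Use y[k] = Σ_i a[i]·b[k-i] at k=0. y[0] = 2×4 = 8

8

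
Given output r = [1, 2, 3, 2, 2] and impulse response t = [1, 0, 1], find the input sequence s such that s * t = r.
Deconvolve r=[1, 2, 3, 2, 2] by t=[1, 0, 1]. Since t[0]=1, solve forward: s[0] = r[0] / 1 = 1; s[1] = (r[1] - 1×0) / 1 = 2; s[2] = (r[2] - 2×0 - 1×1) / 1 = 2. So s = [1, 2, 2]. Check by forward convolution: r[0] = 1×1 = 1; r[1] = 1×0 + 2×1 = 2; r[2] = 1×1 + 2×0 + 2×1 = 3; r[3] = 2×1 + 2×0 = 2; r[4] = 2×1 = 2

[1, 2, 2]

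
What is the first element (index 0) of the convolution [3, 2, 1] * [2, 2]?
Use y[k] = Σ_i a[i]·b[k-i] at k=0. y[0] = 3×2 = 6

6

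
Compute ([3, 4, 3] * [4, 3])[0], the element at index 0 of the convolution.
Use y[k] = Σ_i a[i]·b[k-i] at k=0. y[0] = 3×4 = 12

12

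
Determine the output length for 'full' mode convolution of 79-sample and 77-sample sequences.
Linear/full convolution length: m + n - 1 = 79 + 77 - 1 = 155

155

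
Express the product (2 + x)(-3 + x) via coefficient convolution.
Ascending coefficients: a = [2, 1], b = [-3, 1]. c[0] = 2×-3 = -6; c[1] = 2×1 + 1×-3 = -1; c[2] = 1×1 = 1. Result coefficients: [-6, -1, 1] → -6 - x + x^2

-6 - x + x^2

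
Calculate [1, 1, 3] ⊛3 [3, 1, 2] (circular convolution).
Use y[k] = Σ_j u[j]·v[(k-j) mod 3]. y[0] = 1×3 + 1×2 + 3×1 = 8; y[1] = 1×1 + 1×3 + 3×2 = 10; y[2] = 1×2 + 1×1 + 3×3 = 12. Result: [8, 10, 12]

[8, 10, 12]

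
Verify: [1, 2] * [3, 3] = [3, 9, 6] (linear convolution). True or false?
Recompute linear convolution of [1, 2] and [3, 3]: y[0] = 1×3 = 3; y[1] = 1×3 + 2×3 = 9; y[2] = 2×3 = 6 → [3, 9, 6]. Given [3, 9, 6] matches, so answer: Yes

Yes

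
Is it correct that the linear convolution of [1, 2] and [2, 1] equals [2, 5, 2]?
Recompute linear convolution of [1, 2] and [2, 1]: y[0] = 1×2 = 2; y[1] = 1×1 + 2×2 = 5; y[2] = 2×1 = 2 → [2, 5, 2]. Given [2, 5, 2] matches, so answer: Yes

Yes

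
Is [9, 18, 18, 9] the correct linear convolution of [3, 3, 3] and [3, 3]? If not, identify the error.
Recompute linear convolution of [3, 3, 3] and [3, 3]: y[0] = 3×3 = 9; y[1] = 3×3 + 3×3 = 18; y[2] = 3×3 + 3×3 = 18; y[3] = 3×3 = 9 → [9, 18, 18, 9]. Given [9, 18, 18, 9] matches, so answer: Yes

Yes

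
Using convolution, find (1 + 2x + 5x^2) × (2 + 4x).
Ascending coefficients: a = [1, 2, 5], b = [2, 4]. c[0] = 1×2 = 2; c[1] = 1×4 + 2×2 = 8; c[2] = 2×4 + 5×2 = 18; c[3] = 5×4 = 20. Result coefficients: [2, 8, 18, 20] → 2 + 8x + 18x^2 + 20x^3

2 + 8x + 18x^2 + 20x^3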